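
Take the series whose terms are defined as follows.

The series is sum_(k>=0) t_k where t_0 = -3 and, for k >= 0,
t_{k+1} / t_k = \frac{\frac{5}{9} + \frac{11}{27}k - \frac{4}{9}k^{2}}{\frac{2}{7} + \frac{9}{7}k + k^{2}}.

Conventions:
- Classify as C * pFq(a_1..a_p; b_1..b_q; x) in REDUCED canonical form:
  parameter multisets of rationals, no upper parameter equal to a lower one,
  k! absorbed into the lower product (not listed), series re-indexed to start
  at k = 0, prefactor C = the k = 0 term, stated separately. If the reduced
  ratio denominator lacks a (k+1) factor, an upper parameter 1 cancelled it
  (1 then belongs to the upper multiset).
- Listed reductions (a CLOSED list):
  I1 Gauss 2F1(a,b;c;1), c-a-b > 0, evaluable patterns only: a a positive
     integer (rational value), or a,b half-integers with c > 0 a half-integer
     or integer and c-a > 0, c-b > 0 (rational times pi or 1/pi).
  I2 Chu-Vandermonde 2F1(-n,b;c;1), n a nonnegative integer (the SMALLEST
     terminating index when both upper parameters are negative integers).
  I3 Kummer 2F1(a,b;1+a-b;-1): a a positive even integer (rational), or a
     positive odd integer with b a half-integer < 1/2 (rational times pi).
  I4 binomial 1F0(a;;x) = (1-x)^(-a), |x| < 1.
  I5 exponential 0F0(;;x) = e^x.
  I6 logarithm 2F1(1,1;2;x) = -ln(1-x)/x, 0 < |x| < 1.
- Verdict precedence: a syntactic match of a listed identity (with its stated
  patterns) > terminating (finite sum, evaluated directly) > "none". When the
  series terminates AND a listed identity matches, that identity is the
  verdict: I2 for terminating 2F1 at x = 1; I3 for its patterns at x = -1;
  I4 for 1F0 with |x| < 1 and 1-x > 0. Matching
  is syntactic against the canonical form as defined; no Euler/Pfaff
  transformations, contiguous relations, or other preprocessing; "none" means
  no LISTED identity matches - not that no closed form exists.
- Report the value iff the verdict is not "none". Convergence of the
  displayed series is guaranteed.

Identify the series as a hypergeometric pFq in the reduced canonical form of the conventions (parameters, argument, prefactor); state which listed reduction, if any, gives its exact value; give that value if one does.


Canonical form: C = -3 times 2F1 with upper {-\frac{5}{3}, \frac{3}{4}}, lower {\frac{2}{7}}, x = -\frac{4}{9}. Verdict: none - at argument -\frac{4}{9} the multisets {-\frac{5}{3}, \frac{3}{4}} ; {\frac{2}{7}} match no listed identity.

Key step: x = -\frac{4}{9} and factor the ratio over Q (C = -3, x = -4/9): negated roots = parameters.
Consecutive-term ratio: r(k) = -\frac{4}{9} * (k-\frac{5}{3}) (k+\frac{3}{4}) / [(k+\frac{2}{7}) (k+1)] - rational in k, leading ratio -\frac{4}{9}; with t_0 = -3, classification follows.


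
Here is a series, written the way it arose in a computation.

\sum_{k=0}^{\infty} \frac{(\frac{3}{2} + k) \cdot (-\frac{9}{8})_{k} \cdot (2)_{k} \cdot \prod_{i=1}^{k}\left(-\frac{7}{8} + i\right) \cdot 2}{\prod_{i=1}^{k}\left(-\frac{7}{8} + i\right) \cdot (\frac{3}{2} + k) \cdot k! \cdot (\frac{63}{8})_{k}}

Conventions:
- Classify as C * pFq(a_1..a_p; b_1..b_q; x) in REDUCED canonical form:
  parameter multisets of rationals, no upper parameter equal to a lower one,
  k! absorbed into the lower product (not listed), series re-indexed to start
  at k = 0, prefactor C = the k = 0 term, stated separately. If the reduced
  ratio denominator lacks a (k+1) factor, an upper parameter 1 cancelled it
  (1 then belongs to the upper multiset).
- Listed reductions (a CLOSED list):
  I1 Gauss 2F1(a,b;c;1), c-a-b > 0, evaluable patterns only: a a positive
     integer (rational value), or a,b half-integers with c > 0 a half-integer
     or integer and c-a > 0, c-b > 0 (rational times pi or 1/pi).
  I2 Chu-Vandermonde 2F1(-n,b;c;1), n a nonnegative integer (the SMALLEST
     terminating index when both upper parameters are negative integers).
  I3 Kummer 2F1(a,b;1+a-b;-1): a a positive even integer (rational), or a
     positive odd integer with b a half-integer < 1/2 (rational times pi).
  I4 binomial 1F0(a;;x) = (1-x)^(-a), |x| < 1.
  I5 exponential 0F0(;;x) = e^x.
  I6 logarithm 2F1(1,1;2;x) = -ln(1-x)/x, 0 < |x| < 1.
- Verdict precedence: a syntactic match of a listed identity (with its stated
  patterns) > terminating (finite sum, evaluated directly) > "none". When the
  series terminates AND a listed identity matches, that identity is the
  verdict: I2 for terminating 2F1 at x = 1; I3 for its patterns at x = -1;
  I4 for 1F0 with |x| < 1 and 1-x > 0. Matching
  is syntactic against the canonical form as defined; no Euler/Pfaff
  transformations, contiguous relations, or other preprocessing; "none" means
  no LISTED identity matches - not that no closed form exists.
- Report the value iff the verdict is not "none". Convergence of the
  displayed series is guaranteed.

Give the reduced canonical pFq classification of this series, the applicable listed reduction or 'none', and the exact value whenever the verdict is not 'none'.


Structural cue: t_0 = 2 here, and the lower running product (prefactor 2) is a rising factorial.
Term ratio: r(k) = 1 * (k-\frac{9}{8}) (k+2) / [(k+\frac{63}{8}) (k+1)] ; factor over Q: parameters, x = 1, and C = 2.

Reduced: x = 1, 2F1, upper = {-\frac{9}{8}, 2}, lower = {\frac{63}{8}}, C = 2. Verdict: the Gauss summation I1 applies (x = 1: the Gamma ratio telescopes since c-a-b = 7 > 0 and a = 2 in Z>0). Exact value: \frac{2585}{1792}.


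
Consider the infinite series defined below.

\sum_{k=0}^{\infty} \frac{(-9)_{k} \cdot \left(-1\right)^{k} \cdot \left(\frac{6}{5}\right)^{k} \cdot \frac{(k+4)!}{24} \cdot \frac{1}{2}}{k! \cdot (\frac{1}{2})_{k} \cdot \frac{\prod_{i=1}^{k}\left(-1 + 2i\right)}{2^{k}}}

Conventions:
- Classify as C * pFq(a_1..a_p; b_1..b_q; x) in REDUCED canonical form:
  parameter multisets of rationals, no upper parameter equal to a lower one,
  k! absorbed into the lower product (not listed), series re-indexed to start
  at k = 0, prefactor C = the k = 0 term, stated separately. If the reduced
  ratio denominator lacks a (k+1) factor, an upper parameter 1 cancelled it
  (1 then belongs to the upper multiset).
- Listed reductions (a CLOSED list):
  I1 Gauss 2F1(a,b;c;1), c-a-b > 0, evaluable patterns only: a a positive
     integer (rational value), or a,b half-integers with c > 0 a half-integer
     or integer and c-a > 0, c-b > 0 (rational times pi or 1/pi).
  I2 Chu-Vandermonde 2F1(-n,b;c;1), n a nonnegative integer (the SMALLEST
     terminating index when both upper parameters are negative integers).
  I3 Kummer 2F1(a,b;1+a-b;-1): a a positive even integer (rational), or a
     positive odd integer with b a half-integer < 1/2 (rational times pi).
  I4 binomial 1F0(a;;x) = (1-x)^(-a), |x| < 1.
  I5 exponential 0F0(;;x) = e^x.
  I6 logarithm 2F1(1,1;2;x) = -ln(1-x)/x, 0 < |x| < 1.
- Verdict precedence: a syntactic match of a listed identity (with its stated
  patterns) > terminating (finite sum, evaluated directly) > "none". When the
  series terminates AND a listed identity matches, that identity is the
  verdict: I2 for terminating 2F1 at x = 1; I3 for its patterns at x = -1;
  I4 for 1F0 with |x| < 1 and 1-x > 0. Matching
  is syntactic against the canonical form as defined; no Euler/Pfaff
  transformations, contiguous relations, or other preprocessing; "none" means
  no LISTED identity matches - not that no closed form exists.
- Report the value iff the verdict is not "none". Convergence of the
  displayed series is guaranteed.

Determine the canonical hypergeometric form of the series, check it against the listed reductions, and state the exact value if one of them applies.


This is \frac{1}{2} * 2F2(-9, 5; \frac{1}{2}, \frac{1}{2}; -\frac{6}{5}) in reduced canonical form. Verdict: terminating - the sum ends at index 9 because -9 is a negative integer; exact evaluation follows. Its exact value is \frac{58422383908365992531}{4039875683593750}.

Structural cue: from the first term \frac{1}{2}: the factorial ratio (C = 1/2) (k+a-1)!/(a-1)! is a rising factorial (a)_k.
Adjacent-term ratio: r(k) = -\frac{6}{5} * (k-9) (k+5) / [(k+\frac{1}{2}) (k+\frac{1}{2}) (k+1)] ; factor over Q: parameters, x = -\frac{6}{5}, and C = \frac{1}{2}.


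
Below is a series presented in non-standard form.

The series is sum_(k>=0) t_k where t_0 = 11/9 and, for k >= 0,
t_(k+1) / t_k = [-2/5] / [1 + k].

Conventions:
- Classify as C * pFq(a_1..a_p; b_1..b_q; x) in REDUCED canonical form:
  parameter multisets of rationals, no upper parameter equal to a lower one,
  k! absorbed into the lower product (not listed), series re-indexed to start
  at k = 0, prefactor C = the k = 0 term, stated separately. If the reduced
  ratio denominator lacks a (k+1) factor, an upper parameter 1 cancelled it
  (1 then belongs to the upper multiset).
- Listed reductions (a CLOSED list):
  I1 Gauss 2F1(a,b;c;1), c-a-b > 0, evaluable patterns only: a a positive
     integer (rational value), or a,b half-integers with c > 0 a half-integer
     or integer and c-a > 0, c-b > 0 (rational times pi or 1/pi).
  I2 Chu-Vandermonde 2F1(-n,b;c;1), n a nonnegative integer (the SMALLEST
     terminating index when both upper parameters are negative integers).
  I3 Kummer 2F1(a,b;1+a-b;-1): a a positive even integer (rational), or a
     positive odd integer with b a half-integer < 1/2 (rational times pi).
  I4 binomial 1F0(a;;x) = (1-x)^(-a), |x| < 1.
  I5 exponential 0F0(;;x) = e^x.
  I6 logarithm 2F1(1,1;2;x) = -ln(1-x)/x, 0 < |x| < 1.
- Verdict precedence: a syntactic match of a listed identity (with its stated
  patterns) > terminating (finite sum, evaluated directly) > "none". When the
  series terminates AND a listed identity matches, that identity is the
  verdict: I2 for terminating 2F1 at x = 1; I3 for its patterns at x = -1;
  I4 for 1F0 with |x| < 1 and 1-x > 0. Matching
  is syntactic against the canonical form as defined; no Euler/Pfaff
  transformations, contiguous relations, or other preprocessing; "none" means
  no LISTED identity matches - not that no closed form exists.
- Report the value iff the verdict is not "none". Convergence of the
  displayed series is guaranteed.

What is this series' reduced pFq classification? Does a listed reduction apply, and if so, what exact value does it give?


The tell: x = (-2/5) and the expanded ratio factors over Q; C = 11/9, roots give parameters.
Adjacent-term ratio: r(k) = (-2/5) * 1 / [(k+1)] - rational in k, leading ratio (-2/5); with t_0 = 11/9, classification follows.

x = -2/5 here; the reduced form reads 0F0, upper {-}, lower {-}, C = 11/9. Verdict: exponential (I5) matches (the 0F0 exponential series at x = -2/5). Exact value: (11/9) * e^(-2/5).


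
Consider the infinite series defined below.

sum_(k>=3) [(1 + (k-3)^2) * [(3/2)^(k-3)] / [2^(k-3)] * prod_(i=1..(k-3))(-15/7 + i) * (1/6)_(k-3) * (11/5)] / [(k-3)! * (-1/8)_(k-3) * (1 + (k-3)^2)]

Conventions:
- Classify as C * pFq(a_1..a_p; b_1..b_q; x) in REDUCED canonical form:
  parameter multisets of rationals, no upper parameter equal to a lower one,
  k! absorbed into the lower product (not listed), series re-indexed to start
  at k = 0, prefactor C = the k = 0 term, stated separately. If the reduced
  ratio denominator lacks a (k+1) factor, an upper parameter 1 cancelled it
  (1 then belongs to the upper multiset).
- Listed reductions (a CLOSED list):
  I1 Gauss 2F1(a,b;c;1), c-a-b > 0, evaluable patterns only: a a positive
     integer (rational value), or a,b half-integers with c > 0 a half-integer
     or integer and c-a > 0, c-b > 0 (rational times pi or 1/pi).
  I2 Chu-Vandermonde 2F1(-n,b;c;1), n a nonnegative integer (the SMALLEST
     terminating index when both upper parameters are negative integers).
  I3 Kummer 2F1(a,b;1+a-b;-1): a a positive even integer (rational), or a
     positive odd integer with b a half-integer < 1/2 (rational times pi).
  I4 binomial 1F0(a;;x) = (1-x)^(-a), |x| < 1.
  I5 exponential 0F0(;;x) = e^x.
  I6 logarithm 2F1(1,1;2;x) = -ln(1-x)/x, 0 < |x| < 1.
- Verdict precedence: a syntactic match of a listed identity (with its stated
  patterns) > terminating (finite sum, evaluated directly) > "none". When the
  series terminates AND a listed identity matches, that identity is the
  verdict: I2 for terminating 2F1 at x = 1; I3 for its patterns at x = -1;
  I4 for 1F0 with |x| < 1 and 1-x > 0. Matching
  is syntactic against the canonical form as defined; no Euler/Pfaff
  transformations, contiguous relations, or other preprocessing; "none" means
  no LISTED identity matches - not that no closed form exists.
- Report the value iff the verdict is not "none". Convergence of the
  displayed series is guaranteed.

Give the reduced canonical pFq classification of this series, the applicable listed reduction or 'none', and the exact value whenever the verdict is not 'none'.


With C = 11/5: the canonical form is 2F1(-8/7, 1/6; -1/8; 3/4). Verdict: none. A 2F1 with upper {-8/7, 1/6} fits none of I1-I6 at x = 3/4; the sum runs forever.

Key observation: x = (3/4) and the running product (C = 11/5) telescopes to a rising factorial.
Consecutive-term ratio: r(k) = (3/4) * (k-8/7) (k+1/6) / [(k-1/8) (k+1)] - poly over poly, x = (3/4) from leading terms; C = 11/5 at k = 0.


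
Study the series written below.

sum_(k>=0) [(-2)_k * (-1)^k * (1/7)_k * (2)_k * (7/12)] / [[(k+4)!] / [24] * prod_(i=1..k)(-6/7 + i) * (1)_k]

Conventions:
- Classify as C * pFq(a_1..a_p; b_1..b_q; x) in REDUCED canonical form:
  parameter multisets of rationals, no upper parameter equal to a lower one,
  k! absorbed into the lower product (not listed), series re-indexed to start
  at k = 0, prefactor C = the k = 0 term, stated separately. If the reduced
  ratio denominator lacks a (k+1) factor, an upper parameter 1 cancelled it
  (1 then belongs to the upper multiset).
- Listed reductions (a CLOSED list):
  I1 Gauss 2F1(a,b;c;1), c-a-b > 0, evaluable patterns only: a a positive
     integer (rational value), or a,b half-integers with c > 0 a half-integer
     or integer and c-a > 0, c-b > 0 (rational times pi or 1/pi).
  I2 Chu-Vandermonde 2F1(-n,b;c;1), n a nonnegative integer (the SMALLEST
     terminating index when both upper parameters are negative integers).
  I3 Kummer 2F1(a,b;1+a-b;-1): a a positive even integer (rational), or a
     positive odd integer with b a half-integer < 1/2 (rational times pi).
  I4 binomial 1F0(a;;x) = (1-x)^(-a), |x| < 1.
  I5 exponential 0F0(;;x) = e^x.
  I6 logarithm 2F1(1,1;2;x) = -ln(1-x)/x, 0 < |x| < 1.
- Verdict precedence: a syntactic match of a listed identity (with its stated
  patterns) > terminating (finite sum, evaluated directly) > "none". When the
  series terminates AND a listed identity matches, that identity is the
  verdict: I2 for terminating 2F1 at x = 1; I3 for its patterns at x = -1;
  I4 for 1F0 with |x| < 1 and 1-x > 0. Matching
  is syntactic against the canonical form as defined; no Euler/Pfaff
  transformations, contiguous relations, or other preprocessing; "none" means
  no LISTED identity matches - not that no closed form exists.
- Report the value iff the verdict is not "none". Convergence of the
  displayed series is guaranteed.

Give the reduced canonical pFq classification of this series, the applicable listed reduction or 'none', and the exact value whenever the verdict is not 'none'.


With C = 7/12: the canonical form is 2F1(-2, 2; 5; -1). Verdict: the Kummer evaluation I3 matches (x = -1; c = 5 equals 1+a-b for upper {-2, 2}: listed pattern). Sum: 7/6.

Key observation: with t_0 = 7/12, (1)_k (prefactor 7/12) is k! itself.
Step ratio: r(k) = (-1) * (k-2) (k+2) / [(k+5) (k+1)] - rational in k. x = (-1); t_0 = 7/12; negate the roots.


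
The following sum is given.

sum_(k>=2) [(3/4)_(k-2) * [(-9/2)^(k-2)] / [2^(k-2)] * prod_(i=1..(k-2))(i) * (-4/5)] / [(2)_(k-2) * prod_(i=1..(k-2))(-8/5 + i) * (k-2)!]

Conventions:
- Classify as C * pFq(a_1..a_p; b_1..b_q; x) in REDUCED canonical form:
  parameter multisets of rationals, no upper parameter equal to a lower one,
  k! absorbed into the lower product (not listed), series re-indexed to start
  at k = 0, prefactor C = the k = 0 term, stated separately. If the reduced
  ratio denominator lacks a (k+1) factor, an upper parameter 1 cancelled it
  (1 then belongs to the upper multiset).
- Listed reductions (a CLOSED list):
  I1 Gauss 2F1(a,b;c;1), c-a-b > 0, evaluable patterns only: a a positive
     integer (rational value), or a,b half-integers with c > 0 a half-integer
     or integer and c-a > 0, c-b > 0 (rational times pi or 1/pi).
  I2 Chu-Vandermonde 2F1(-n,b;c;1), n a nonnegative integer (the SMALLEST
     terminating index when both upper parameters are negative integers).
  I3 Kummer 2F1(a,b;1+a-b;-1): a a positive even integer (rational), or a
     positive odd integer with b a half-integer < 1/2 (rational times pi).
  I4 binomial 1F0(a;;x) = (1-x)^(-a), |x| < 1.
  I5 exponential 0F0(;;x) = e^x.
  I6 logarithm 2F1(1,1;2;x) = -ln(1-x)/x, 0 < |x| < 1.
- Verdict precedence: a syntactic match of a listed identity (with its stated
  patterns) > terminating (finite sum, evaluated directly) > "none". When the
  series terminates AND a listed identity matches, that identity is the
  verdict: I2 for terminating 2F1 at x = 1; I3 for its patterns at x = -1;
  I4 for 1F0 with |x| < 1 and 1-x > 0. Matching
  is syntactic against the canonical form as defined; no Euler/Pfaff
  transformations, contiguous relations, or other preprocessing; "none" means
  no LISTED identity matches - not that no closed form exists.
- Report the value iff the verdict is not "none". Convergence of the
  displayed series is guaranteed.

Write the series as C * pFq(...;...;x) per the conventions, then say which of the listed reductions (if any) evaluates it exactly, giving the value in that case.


This is -4/5 * 2F2(3/4, 1; -3/5, 2; -9/4) in reduced canonical form. Verdict: none - this 2F2 at x = -9/4 matches no listed pattern, and upper {3/4, 1} holds no stopper.

First insight: t_0 = -4/5 here, and the lower running product (C = -4/5) is a rising factorial.
Step ratio: r(k) = (-9/4) * (k+3/4) (k+1) / [(k-3/5) (k+2) (k+1)] - rational in k, leading ratio (-9/4); with t_0 = -4/5, classification follows.


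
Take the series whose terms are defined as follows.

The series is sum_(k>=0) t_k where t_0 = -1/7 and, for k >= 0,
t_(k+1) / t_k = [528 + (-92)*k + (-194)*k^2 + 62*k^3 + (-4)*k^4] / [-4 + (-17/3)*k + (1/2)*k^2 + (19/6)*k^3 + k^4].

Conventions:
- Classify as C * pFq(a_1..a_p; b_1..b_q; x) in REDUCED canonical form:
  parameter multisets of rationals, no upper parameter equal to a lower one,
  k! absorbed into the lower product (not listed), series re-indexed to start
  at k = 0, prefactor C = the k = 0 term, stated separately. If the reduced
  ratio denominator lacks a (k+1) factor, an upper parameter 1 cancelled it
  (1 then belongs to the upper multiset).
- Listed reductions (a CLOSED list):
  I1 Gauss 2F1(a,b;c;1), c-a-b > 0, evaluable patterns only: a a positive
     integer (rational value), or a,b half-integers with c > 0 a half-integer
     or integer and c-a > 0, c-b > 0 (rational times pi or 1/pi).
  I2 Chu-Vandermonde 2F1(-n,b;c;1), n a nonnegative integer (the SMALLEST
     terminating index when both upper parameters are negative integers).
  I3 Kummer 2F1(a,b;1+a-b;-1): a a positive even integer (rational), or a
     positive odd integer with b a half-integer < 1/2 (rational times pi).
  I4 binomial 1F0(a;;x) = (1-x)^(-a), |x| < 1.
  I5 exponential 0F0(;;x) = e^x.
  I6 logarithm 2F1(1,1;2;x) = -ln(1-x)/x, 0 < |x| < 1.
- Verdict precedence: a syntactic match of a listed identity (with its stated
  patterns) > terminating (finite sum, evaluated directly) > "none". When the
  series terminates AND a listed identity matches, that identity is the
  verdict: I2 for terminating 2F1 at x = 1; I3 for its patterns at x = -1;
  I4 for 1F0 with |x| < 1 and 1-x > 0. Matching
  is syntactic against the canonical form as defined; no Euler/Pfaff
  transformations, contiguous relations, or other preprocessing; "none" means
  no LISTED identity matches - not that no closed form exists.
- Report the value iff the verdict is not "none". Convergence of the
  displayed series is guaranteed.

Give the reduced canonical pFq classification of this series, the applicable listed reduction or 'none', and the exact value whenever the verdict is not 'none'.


Reduced: x = -4, 3F2, upper = {-11, -4, -2}, lower = {-4/3, 2}, C = -1/7. Verdict: terminating. (-2)_k vanishes past k = 2, leaving a 3-term sum, computed directly. Its exact value is -7789/7.

First insight: t_0 being -1/7, the ratio is unreduced: k + 3/2 divides both sides (C = -1/7, x = -4).
Consecutive-term ratio: r(k) = (-4) * (k-11) (k-4) (k-2) / [(k-4/3) (k+2) (k+1)] - poly over poly, x = (-4) from leading terms; C = -1/7 at k = 0.


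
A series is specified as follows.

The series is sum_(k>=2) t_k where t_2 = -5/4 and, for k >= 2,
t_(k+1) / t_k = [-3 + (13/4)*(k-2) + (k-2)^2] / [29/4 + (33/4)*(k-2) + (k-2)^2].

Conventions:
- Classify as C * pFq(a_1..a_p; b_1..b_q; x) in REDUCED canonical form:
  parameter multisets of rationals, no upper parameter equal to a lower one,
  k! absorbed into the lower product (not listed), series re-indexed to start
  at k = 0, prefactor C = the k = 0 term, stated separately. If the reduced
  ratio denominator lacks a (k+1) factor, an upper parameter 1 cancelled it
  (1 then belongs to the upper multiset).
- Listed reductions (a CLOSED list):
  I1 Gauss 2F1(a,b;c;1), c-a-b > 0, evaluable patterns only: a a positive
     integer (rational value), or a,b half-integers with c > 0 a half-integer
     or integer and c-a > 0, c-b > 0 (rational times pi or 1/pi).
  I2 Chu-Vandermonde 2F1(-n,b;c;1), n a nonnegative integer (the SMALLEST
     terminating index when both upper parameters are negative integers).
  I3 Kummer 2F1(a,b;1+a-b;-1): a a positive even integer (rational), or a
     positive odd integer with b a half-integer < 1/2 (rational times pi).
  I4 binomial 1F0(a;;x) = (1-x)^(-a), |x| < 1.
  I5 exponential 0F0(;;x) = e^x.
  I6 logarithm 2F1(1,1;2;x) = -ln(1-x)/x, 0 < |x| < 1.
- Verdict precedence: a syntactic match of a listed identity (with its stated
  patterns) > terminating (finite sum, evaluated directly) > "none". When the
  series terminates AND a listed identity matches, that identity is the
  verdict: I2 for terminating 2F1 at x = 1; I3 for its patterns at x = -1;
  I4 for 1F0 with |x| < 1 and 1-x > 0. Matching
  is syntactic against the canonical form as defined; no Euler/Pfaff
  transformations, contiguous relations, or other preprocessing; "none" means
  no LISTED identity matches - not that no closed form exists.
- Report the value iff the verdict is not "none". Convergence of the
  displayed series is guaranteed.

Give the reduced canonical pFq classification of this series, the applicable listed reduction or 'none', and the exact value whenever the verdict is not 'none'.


Canonical form: C = -5/4 times 2F1 with upper {-3/4, 4}, lower {29/4}, x = 1. Verdict: Gauss's theorem (I1) matches (x = 1: the Gamma ratio telescopes since c-a-b = 4 > 0 and a = 4 in Z>0). Value: -5525/8192.

Key observation: t_0 being -5/4, roots of the ratio polynomials (prefactor -5/4) are the negated parameters.
Ratio: r(k) = 1 * (k-3/4) (k+4) / [(k+29/4) (k+1)] - rational in k. x = 1; t_0 = -5/4; negate the roots.


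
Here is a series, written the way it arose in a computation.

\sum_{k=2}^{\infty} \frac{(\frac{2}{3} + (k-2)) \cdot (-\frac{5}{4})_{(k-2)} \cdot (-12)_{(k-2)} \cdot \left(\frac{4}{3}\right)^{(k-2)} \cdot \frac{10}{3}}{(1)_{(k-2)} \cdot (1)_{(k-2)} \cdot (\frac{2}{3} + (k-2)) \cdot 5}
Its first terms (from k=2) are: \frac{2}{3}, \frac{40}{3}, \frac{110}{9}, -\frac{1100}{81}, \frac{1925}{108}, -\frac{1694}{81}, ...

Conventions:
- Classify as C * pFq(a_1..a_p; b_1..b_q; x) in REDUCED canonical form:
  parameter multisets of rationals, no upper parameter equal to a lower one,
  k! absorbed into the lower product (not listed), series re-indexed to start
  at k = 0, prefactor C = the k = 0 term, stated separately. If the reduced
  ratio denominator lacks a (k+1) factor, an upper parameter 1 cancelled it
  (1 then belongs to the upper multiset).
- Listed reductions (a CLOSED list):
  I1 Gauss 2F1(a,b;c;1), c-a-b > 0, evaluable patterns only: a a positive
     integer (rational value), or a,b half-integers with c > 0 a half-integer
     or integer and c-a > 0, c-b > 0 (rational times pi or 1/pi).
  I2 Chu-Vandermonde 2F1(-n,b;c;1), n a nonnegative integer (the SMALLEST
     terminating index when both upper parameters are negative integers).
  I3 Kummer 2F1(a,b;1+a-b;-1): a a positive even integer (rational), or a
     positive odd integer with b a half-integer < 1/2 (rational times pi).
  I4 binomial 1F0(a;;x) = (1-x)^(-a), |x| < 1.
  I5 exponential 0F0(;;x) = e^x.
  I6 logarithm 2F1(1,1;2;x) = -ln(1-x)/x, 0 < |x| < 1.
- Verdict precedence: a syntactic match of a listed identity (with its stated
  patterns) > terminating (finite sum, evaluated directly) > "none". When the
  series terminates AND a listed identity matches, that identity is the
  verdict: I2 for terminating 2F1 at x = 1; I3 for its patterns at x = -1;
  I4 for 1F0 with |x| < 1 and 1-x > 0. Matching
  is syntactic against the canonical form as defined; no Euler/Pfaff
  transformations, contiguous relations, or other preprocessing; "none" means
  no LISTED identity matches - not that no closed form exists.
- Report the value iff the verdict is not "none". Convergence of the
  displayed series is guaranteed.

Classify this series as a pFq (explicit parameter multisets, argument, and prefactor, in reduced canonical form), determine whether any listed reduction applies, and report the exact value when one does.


Reduced: x = \frac{4}{3}, 2F1, upper = {-12, -\frac{5}{4}}, lower = {1}, C = \frac{2}{3}. Verdict: terminating - the sum ends at index 12 because -12 is a negative integer; exact evaluation follows. Hence: \frac{5560818877}{272097792}.

Key step: t_0 being \frac{2}{3}, the constant factors (C = 2/3) combine into one prefactor.
Step ratio: r(k) = \frac{4}{3} * (k-12) (k-\frac{5}{4}) / [(k+1) (k+1)] - rational in k. x = \frac{4}{3}; t_0 = \frac{2}{3}; negate the roots.


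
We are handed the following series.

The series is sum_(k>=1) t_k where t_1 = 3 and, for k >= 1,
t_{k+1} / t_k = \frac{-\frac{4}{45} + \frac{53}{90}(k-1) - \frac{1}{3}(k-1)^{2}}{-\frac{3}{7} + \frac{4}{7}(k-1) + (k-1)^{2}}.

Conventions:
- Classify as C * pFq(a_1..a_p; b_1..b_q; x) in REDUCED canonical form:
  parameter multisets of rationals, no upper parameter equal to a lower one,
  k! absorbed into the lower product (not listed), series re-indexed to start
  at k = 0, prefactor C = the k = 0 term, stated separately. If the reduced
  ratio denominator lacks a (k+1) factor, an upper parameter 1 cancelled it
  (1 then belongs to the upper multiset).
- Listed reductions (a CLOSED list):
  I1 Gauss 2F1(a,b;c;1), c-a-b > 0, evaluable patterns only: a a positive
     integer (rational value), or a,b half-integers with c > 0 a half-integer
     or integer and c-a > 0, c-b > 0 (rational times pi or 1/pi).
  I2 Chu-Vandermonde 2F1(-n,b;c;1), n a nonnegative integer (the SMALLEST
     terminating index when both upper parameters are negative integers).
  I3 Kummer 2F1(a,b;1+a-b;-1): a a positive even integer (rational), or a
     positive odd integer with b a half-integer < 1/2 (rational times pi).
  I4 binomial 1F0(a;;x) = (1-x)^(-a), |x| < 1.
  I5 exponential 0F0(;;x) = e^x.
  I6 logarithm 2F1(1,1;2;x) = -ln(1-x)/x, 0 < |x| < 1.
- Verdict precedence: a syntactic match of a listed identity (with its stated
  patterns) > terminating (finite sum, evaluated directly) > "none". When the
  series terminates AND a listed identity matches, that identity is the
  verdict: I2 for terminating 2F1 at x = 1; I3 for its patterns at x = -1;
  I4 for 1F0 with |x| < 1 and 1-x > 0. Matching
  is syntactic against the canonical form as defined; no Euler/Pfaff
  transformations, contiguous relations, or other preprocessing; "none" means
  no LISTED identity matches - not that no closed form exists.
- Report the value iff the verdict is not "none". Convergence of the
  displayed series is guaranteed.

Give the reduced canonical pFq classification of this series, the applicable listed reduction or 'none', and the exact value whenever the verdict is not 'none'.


Classification (C = 3): 2F1 with upper {-\frac{8}{5}, -\frac{1}{6}}, lower {-\frac{3}{7}}, argument x = -\frac{1}{3}. Verdict: none. A 2F1 with upper {-\frac{8}{5}, -\frac{1}{6}} fits none of I1-I6 at x = -\frac{1}{3}; the sum runs forever.

Key step: from the first term 3: the expanded ratio factors over Q; C = 3, roots give parameters.
Consecutive-term ratio: r(k) = -\frac{1}{3} * (k-\frac{8}{5}) (k-\frac{1}{6}) / [(k-\frac{3}{7}) (k+1)] - poly over poly, x = -\frac{1}{3} from leading terms; C = 3 at k = 0.


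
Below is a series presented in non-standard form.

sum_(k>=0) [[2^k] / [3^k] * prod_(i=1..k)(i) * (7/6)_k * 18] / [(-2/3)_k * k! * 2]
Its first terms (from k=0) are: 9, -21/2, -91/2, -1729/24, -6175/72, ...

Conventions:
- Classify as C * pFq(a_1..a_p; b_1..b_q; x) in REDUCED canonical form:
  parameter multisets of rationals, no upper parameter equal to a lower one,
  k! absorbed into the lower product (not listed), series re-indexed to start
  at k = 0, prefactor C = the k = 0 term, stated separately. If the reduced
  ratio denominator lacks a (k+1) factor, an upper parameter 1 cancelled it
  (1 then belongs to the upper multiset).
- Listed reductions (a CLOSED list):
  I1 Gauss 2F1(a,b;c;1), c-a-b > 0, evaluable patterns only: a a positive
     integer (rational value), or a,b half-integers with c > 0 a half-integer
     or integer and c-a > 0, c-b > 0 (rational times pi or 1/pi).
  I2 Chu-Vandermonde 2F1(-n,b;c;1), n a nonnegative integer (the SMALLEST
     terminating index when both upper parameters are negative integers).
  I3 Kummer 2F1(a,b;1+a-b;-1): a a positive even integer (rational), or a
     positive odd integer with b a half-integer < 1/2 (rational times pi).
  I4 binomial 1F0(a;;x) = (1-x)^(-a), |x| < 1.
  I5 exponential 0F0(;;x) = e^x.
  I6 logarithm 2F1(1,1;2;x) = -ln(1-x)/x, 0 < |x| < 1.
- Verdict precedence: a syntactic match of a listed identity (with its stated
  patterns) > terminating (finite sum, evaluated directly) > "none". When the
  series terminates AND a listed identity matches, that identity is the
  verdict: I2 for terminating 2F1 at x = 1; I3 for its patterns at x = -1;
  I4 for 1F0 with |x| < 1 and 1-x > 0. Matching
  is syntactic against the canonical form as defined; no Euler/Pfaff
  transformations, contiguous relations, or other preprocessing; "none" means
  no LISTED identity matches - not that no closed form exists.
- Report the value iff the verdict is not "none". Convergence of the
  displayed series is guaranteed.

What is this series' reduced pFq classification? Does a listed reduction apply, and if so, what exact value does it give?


x = 2/3 here; the reduced form reads 2F1, upper {1, 7/6}, lower {-2/3}, C = 9. Verdict: none - this 2F1 at x = 2/3 matches no listed pattern, and upper {1, 7/6} holds no stopper.

The tell: from the first term 9: the two geometric factors (C = 9, x = 2/3) combine into one argument.
Step ratio: r(k) = (2/3) * (k+1) (k+7/6) / [(k-2/3) (k+1)] - poly over poly, x = (2/3) from leading terms; C = 9 at k = 0.


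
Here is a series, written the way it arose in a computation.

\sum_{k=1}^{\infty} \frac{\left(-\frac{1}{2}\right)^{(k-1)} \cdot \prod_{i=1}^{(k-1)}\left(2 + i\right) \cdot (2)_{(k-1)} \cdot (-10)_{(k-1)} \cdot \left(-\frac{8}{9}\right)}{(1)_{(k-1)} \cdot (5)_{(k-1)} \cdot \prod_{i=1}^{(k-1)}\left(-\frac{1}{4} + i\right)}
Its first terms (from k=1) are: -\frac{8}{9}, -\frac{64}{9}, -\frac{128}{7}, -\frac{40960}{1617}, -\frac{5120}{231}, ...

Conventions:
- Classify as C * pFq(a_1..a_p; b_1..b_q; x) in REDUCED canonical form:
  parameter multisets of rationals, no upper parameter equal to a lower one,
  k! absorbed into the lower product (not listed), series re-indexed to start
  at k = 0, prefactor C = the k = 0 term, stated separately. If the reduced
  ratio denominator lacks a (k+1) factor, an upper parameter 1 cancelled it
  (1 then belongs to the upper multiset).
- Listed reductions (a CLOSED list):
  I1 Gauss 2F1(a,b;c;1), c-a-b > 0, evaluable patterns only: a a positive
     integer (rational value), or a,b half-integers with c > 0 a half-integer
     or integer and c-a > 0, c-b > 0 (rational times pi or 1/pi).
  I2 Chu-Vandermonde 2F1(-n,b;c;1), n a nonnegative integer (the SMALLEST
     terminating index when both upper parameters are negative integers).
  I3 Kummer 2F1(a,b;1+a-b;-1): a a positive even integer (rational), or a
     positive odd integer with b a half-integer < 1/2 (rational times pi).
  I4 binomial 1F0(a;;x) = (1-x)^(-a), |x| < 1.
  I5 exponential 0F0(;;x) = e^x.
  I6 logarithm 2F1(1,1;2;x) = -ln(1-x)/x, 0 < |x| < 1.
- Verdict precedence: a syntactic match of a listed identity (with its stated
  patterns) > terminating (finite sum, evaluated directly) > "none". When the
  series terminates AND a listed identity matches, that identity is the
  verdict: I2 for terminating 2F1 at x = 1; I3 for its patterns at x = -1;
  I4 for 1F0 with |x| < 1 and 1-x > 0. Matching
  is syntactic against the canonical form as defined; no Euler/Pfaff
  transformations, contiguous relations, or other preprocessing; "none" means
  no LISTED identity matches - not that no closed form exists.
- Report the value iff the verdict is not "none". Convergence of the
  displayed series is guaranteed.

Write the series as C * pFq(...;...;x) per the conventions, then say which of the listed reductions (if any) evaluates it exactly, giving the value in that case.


The series (x = -\frac{1}{2}) is 3F2: upper {-10, 2, 3}, lower {\frac{3}{4}, 5}, prefactor -\frac{8}{9}. Verdict: terminating - the sum ends at index 10 because -10 is a negative integer; exact evaluation follows. Its exact value is -\frac{34419511268936}{366500903769}.

Key observation: with t_0 = -\frac{8}{9}, the running product (C = -8/9) telescopes to a rising factorial.
Term ratio: r(k) = -\frac{1}{2} * (k-10) (k+2) (k+3) / [(k+\frac{3}{4}) (k+5) (k+1)] - rational in k, leading ratio -\frac{1}{2}; with t_0 = -\frac{8}{9}, classification follows.


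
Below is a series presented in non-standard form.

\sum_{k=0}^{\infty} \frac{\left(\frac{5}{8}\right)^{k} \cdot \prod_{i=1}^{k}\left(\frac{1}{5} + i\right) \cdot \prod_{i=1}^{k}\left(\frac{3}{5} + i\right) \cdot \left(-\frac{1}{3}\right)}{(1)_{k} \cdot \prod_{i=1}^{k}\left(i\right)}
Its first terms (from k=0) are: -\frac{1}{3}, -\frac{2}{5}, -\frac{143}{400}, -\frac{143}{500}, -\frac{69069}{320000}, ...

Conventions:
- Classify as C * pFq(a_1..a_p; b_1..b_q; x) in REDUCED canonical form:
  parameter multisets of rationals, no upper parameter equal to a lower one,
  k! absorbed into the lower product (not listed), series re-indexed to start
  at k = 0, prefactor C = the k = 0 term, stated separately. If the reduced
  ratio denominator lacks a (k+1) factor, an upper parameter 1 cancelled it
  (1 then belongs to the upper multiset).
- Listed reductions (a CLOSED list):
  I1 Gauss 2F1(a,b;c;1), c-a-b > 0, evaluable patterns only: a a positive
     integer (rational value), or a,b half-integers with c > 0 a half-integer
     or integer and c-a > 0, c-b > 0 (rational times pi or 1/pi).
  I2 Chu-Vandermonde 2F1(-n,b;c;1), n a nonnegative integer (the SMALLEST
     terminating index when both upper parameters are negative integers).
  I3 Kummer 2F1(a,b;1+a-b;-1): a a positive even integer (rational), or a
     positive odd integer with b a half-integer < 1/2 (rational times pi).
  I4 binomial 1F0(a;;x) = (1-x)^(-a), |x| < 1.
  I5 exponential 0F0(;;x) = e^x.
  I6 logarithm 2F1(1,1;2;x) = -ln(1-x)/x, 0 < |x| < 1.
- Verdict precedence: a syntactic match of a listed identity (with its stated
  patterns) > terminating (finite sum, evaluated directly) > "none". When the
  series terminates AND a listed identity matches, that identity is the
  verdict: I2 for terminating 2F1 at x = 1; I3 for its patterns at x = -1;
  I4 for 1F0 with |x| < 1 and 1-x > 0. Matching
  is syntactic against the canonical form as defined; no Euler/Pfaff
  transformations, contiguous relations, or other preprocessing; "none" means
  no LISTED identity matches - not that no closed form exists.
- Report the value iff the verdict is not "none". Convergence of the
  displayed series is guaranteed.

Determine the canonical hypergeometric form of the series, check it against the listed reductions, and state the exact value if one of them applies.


x = \frac{5}{8} here; the reduced form reads 2F1, upper {\frac{6}{5}, \frac{8}{5}}, lower {1}, C = -\frac{1}{3}. Verdict: none - at argument \frac{5}{8} the multisets {\frac{6}{5}, \frac{8}{5}} ; {1} match no listed identity.

The tell: t_0 being -\frac{1}{3}, the running product (prefactor -1/3) telescopes to a rising factorial.
Consecutive-term ratio: r(k) = \frac{5}{8} * (k+\frac{6}{5}) (k+\frac{8}{5}) / [(k+1) (k+1)] - rational in k, leading ratio \frac{5}{8}; with t_0 = -\frac{1}{3}, classification follows.


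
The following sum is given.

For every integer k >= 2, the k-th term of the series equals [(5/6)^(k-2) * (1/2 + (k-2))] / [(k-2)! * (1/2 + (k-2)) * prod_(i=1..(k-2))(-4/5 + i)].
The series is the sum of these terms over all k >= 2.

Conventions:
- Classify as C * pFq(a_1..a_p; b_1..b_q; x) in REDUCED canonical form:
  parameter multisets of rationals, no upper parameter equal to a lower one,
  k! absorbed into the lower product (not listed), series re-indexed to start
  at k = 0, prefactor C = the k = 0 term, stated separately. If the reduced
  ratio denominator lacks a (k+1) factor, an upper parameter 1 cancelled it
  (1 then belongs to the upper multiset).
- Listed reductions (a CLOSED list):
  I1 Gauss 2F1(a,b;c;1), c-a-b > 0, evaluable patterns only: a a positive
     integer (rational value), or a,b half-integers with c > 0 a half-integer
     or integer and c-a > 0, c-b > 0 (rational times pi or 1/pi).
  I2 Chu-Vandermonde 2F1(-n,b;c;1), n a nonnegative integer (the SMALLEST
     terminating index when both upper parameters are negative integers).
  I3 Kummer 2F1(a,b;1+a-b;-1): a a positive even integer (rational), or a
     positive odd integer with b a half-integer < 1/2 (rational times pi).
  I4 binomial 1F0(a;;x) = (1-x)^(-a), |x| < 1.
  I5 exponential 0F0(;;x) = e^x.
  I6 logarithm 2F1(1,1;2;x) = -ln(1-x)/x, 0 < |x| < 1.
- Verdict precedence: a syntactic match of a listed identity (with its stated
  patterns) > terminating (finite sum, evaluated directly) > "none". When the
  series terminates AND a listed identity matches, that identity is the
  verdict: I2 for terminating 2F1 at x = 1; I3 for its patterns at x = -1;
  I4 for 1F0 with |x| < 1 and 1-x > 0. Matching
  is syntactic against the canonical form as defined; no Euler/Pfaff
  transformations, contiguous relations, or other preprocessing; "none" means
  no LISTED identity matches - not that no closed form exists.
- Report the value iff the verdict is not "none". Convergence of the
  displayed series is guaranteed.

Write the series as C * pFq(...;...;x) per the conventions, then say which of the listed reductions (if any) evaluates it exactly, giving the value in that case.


The tell: from the first term 1: the lower running product (C = 1, x = 5/6) is a rising factorial.
Ratio: r(k) = (5/6) * 1 / [(k+1/5) (k+1)] ; factor over Q: parameters, x = (5/6), and C = 1.

Canonical form: C = 1 times 0F1 with upper {-}, lower {1/5}, x = 5/6. Verdict: none (x = 5/6): each listed identity misses the multisets {-} ; {1/5}.


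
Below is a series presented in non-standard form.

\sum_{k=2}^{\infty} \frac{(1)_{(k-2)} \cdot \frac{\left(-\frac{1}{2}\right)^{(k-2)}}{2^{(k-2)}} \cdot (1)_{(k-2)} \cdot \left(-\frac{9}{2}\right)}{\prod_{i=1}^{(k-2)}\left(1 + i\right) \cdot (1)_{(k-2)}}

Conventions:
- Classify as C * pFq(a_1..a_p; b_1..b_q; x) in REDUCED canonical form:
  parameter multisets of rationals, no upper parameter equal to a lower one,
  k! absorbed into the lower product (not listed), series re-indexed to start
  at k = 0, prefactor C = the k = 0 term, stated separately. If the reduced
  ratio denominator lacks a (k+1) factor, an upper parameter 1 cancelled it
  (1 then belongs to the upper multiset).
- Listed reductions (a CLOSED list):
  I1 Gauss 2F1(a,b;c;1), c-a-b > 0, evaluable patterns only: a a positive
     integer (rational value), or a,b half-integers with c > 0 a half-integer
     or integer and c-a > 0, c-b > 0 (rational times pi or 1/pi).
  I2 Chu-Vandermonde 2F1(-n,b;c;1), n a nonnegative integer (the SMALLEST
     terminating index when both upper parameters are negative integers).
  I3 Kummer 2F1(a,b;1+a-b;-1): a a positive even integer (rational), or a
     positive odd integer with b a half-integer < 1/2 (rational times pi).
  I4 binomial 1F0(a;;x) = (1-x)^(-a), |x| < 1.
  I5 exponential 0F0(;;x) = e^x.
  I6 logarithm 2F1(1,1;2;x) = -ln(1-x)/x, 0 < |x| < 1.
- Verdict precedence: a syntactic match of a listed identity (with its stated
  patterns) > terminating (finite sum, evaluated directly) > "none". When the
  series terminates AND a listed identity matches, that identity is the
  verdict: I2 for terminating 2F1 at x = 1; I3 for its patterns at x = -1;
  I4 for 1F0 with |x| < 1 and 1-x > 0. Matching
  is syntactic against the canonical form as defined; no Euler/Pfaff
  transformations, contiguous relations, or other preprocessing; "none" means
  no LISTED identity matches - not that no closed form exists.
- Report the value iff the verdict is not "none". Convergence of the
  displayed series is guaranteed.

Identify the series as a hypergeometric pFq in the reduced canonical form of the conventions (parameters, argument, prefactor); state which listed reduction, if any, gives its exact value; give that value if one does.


First insight: x = -\frac{1}{4} and (1)_k (C = -9/2, x = -1/4) is k! itself.
Ratio: r(k) = -\frac{1}{4} * (k+1) (k+1) / [(k+2) (k+1)] - rational in k. x = -\frac{1}{4}; t_0 = -\frac{9}{2}; negate the roots.

Classification (C = -\frac{9}{2}): 2F1 with upper {1, 1}, lower {2}, argument x = -\frac{1}{4}. Verdict: the logarithmic series (I6) applies (the logarithm: parameters (1,1;2), x = -\frac{1}{4}). Hence: \left(-18\right) \cdot \ln\left(\frac{5}{4}\right).
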